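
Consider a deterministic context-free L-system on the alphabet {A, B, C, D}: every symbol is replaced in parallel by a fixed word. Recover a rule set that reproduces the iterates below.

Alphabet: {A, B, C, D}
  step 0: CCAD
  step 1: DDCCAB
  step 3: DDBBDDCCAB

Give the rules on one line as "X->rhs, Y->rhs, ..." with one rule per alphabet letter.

A->CCA, B->D, C->D, D->B

  step 0 ⇒ step 1: CCAD ⇒ D·D·CCA·B
    A ↦ CCA
    C ↦ D
    D ↦ B
    B ↦ D  (constrained at step 1)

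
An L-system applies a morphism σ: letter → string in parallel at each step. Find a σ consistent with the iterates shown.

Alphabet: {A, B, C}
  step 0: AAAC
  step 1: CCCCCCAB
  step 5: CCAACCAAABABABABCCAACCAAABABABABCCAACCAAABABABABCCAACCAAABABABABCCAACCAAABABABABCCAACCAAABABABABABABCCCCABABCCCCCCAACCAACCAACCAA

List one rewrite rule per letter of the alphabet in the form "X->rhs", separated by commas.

A->CC, B->AA, C->AB

  step 0 ⇒ step 1: AAAC ⇒ CC·CC·CC·AB
    A ↦ CC
    C ↦ AB
    B ↦ AA  (constrained at step 1)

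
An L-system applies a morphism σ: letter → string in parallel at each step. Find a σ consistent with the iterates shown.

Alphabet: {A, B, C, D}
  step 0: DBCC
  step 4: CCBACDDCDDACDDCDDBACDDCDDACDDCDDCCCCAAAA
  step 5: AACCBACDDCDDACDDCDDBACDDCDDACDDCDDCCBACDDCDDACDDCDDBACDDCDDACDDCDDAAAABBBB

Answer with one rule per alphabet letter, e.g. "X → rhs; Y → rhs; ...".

A->B, B->CC, C->A, D->CDD

  step 4 ⇒ step 5: CCBACDDCDDACDDCDDBACDDCDDACDDCDDCCCCAAAA ⇒ A·A·CC·B·A·CDD·CDD·A·CDD·CDD·B·A·CDD·CDD·A·CDD·CDD·CC·B·A·CDD·CDD·A·CDD·CDD·B·A·CDD·CDD·A·CDD·CDD·A·A·A·A·B·B·B·B
    A ↦ B
    B ↦ CC
    C ↦ A
    D ↦ CDD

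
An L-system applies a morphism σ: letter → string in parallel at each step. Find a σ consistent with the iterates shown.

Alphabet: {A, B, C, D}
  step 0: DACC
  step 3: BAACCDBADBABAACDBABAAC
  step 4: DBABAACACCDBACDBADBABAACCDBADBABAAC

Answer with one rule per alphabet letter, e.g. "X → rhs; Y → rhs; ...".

A->BA, B->D, C->AC, D->C

  step 3 ⇒ step 4: BAACCDBADBABAACDBABAAC ⇒ D·BA·BA·AC·AC·C·D·BA·C·D·BA·D·BA·BA·AC·C·D·BA·D·BA·BA·AC
    A ↦ BA
    B ↦ D
    C ↦ AC
    D ↦ C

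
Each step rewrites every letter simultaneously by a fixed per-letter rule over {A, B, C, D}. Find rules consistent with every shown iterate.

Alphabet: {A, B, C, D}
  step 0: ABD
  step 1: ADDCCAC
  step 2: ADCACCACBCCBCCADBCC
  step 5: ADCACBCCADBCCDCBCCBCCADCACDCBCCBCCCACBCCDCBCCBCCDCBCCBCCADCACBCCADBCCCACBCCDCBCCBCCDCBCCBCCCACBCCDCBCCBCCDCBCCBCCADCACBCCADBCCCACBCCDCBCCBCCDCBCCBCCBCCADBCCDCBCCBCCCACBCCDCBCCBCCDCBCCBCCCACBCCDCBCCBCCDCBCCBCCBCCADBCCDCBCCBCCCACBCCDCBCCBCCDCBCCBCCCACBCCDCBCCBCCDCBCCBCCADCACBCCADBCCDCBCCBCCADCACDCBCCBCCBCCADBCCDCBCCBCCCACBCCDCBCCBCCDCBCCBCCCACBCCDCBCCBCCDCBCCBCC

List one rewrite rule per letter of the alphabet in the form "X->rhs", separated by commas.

A->AD, B->DC, C->BCC, D->CAC

  step 1 ⇒ step 2: ADDCCAC ⇒ AD·CAC·CAC·BCC·BCC·AD·BCC
    A ↦ AD
    C ↦ BCC
    D ↦ CAC
  step 0 ⇒ step 1: ABD ⇒ AD·DC·CAC
    B ↦ DC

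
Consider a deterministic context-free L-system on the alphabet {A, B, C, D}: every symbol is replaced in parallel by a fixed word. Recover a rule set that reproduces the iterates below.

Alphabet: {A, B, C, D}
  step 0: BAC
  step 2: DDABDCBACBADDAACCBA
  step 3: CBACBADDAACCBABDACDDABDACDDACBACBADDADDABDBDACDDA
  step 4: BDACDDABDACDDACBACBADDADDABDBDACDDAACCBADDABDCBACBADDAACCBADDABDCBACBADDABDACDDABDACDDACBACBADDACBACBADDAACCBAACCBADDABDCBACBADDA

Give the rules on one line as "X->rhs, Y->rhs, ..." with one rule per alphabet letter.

A->DDA, B->AC, C->BD, D->CBA

  step 3 ⇒ step 4: CBACBADDAACCBABDACDDABDACDDACBACBADDADDABDBDACDDA ⇒ BD·AC·DDA·BD·AC·DDA·CBA·CBA·DDA·DDA·BD·BD·AC·DDA·AC·CBA·DDA·BD·CBA·CBA·DDA·AC·CBA·DDA·BD·CBA·CBA·DDA·BD·AC·DDA·BD·AC·DDA·CBA·CBA·DDA·CBA·CBA·DDA·AC·CBA·AC·CBA·DDA·BD·CBA·CBA·DDA
    A ↦ DDA
    B ↦ AC
    C ↦ BD
    D ↦ CBA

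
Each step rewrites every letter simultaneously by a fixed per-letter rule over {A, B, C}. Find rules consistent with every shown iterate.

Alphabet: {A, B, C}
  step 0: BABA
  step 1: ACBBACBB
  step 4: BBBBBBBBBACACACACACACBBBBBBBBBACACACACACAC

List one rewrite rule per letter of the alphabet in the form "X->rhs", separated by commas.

  step 0 ⇒ step 1: BABA ⇒ AC·BB·AC·BB
    A ↦ BB
    B ↦ AC
    C ↦ B  (constrained at step 1)

A->BB, B->AC, C->B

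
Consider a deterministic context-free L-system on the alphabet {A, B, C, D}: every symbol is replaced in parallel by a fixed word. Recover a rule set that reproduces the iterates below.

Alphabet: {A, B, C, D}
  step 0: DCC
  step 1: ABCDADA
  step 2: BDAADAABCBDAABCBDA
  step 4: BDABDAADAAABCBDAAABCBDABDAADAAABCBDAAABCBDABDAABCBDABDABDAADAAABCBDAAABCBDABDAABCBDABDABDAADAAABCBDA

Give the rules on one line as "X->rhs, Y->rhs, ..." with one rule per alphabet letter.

A->BDA, B->A, C->DA, D->ABC

  step 1 ⇒ step 2: ABCDADA ⇒ BDA·A·DA·ABC·BDA·ABC·BDA
    A ↦ BDA
    B ↦ A
    C ↦ DA
    D ↦ ABC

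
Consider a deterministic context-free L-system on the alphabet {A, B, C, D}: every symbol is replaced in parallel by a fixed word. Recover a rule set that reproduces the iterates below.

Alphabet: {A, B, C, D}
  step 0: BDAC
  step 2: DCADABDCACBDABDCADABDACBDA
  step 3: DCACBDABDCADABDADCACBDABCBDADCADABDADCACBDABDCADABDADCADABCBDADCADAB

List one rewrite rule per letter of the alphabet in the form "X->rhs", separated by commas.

  step 2 ⇒ step 3: DCADABDCACBDABDCADABDACBDA ⇒ DCA·CB·DAB·DCA·DAB·DA·DCA·CB·DAB·CB·DA·DCA·DAB·DA·DCA·CB·DAB·DCA·DAB·DA·DCA·DAB·CB·DA·DCA·DAB
    A ↦ DAB
    B ↦ DA
    C ↦ CB
    D ↦ DCA

A->DAB, B->DA, C->CB, D->DCA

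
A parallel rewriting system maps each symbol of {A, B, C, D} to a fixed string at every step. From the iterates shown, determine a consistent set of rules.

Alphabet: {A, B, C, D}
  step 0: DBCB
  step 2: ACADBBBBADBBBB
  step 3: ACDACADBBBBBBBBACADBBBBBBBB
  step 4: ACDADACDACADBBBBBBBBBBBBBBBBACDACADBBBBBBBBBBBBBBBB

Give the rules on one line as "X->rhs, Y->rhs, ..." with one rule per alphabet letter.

A->AC, B->BB, C->D, D->AD

  step 3 ⇒ step 4: ACDACADBBBBBBBBACADBBBBBBBB ⇒ AC·D·AD·AC·D·AC·AD·BB·BB·BB·BB·BB·BB·BB·BB·AC·D·AC·AD·BB·BB·BB·BB·BB·BB·BB·BB
    A ↦ AC
    B ↦ BB
    C ↦ D
    D ↦ AD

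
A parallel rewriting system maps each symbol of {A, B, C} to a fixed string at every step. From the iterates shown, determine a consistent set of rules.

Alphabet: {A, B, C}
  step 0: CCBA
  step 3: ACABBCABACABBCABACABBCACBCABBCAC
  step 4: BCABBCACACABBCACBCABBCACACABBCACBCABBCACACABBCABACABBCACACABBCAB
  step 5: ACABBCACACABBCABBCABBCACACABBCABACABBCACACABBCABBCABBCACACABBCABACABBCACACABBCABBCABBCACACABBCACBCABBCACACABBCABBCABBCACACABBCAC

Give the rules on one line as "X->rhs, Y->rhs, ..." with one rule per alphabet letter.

  step 4 ⇒ step 5: BCABBCACACABBCACBCABBCACACABBCACBCABBCACACABBCABACABBCACACABBCAB ⇒ AC·AB·BC·AC·AC·AB·BC·AB·BC·AB·BC·AC·AC·AB·BC·AB·AC·AB·BC·AC·AC·AB·BC·AB·BC·AB·BC·AC·AC·AB·BC·AB·AC·AB·BC·AC·AC·AB·BC·AB·BC·AB·BC·AC·AC·AB·BC·AC·BC·AB·BC·AC·AC·AB·BC·AB·BC·AB·BC·AC·AC·AB·BC·AC
    A ↦ BC
    B ↦ AC
    C ↦ AB

A->BC, B->AC, C->AB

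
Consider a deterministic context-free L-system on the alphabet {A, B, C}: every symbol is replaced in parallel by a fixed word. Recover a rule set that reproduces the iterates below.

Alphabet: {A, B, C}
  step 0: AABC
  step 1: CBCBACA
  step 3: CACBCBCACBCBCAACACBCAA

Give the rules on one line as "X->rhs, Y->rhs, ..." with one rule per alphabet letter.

A->CB, B->A, C->CA

  step 0 ⇒ step 1: AABC ⇒ CB·CB·A·CA
    A ↦ CB
    B ↦ A
    C ↦ CA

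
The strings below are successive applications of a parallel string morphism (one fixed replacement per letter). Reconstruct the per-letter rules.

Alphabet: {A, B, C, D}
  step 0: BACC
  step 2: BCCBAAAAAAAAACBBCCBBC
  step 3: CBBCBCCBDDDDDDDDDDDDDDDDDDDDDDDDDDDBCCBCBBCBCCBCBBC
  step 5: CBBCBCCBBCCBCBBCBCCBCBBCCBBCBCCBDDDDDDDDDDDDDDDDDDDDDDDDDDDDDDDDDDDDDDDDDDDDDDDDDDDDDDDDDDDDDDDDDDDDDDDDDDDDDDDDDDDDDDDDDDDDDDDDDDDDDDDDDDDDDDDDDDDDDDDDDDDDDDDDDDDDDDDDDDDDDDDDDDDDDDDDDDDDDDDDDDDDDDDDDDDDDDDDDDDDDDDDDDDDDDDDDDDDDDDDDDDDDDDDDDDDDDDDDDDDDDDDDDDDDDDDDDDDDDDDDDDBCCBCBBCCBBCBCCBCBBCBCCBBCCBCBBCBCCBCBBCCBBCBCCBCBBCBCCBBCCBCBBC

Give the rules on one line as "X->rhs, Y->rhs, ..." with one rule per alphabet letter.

  step 2 ⇒ step 3: BCCBAAAAAAAAACBBCCBBC ⇒ CB·BC·BC·CB·DDD·DDD·DDD·DDD·DDD·DDD·DDD·DDD·DDD·BC·CB·CB·BC·BC·CB·CB·BC
    A ↦ DDD
    B ↦ CB
    C ↦ BC
    D ↦ AAA  (constrained at step 3)

A->DDD, B->CB, C->BC, D->AAA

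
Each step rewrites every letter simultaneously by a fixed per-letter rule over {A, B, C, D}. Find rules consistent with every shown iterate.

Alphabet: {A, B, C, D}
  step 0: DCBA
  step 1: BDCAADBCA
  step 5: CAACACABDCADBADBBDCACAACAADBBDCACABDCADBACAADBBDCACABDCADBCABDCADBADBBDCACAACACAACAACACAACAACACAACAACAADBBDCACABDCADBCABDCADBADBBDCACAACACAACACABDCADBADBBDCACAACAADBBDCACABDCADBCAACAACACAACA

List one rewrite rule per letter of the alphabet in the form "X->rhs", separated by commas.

  step 0 ⇒ step 1: DCBA ⇒ BDC·A·ADB·CA
    A ↦ CA
    B ↦ ADB
    C ↦ A
    D ↦ BDC

A->CA, B->ADB, C->A, D->BDC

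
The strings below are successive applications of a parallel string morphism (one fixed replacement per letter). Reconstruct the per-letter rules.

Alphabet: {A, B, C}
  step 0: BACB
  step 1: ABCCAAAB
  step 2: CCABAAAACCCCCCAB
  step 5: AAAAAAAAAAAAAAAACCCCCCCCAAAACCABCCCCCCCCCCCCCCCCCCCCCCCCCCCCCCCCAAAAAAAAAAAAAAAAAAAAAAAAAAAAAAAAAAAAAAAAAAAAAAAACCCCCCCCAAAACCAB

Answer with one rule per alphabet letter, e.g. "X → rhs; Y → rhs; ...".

  step 1 ⇒ step 2: ABCCAAAB ⇒ CC·AB·AA·AA·CC·CC·CC·AB
    A ↦ CC
    B ↦ AB
    C ↦ AA

A->CC, B->AB, C->AA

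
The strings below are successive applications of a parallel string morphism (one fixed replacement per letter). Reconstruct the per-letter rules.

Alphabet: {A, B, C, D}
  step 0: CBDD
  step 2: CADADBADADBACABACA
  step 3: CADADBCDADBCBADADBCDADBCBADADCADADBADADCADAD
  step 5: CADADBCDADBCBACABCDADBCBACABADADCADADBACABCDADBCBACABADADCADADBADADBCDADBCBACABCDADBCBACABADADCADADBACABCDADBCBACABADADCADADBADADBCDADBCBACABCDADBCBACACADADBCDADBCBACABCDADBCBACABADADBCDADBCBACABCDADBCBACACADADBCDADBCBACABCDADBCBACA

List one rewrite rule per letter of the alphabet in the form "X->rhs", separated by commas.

  step 2 ⇒ step 3: CADADBADADBACABACA ⇒ CA·DAD·BC·DAD·BC·BA·DAD·BC·DAD·BC·BA·DAD·CA·DAD·BA·DAD·CA·DAD
    A ↦ DAD
    B ↦ BA
    C ↦ CA
    D ↦ BC

A->DAD, B->BA, C->CA, D->BC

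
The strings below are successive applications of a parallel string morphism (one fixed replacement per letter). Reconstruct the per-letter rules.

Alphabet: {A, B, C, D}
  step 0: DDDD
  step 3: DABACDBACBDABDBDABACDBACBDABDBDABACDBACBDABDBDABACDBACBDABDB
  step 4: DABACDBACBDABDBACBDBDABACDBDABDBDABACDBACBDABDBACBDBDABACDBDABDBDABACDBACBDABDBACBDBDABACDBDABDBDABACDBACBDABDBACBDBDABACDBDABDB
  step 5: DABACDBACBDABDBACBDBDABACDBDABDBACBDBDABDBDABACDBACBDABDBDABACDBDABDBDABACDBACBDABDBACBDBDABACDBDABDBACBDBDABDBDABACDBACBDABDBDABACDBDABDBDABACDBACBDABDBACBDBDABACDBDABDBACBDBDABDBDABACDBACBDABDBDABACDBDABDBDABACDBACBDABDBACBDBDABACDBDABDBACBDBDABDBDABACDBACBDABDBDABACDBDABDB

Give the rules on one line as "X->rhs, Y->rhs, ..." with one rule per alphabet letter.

A->AC, B->DB, C->B, D->DAB

  step 4 ⇒ step 5: DABACDBACBDABDBACBDBDABACDBDABDBDABACDBACBDABDBACBDBDABACDBDABDBDABACDBACBDABDBACBDBDABACDBDABDBDABACDBACBDABDBACBDBDABACDBDABDB ⇒ DAB·AC·DB·AC·B·DAB·DB·AC·B·DB·DAB·AC·DB·DAB·DB·AC·B·DB·DAB·DB·DAB·AC·DB·AC·B·DAB·DB·DAB·AC·DB·DAB·DB·DAB·AC·DB·AC·B·DAB·DB·AC·B·DB·DAB·AC·DB·DAB·DB·AC·B·DB·DAB·DB·DAB·AC·DB·AC·B·DAB·DB·DAB·AC·DB·DAB·DB·DAB·AC·DB·AC·B·DAB·DB·AC·B·DB·DAB·AC·DB·DAB·DB·AC·B·DB·DAB·DB·DAB·AC·DB·AC·B·DAB·DB·DAB·AC·DB·DAB·DB·DAB·AC·DB·AC·B·DAB·DB·AC·B·DB·DAB·AC·DB·DAB·DB·AC·B·DB·DAB·DB·DAB·AC·DB·AC·B·DAB·DB·DAB·AC·DB·DAB·DB
    A ↦ AC
    B ↦ DB
    C ↦ B
    D ↦ DAB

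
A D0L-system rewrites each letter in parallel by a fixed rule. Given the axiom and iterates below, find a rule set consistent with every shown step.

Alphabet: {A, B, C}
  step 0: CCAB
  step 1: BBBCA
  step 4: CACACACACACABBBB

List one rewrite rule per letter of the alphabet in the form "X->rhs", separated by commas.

A->B, B->CA, C->B

  step 0 ⇒ step 1: CCAB ⇒ B·B·B·CA
    A ↦ B
    B ↦ CA
    C ↦ B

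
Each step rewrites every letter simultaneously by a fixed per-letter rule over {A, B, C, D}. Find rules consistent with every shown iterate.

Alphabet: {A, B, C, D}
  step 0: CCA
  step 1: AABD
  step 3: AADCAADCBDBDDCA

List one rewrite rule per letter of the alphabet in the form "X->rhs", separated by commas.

A->BD, B->AA, C->A, D->DC

  step 0 ⇒ step 1: CCA ⇒ A·A·BD
    A ↦ BD
    C ↦ A
    B ↦ AA  (constrained at step 1)
    D ↦ DC  (constrained at step 1)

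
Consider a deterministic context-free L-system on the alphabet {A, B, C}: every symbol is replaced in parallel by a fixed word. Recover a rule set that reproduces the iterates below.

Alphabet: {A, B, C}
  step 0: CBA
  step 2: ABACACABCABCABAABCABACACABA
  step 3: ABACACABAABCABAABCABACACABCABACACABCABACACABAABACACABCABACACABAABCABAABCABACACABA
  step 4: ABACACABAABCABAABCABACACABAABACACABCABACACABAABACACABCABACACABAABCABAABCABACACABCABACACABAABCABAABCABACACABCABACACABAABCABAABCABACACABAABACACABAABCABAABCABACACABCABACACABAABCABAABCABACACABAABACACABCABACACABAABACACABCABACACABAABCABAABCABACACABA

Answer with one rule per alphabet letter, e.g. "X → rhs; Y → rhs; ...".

A->ABA, B->CAC, C->ABC

  step 3 ⇒ step 4: ABACACABAABCABAABCABACACABCABACACABCABACACABAABACACABCABACACABAABCABAABCABACACABA ⇒ ABA·CAC·ABA·ABC·ABA·ABC·ABA·CAC·ABA·ABA·CAC·ABC·ABA·CAC·ABA·ABA·CAC·ABC·ABA·CAC·ABA·ABC·ABA·ABC·ABA·CAC·ABC·ABA·CAC·ABA·ABC·ABA·ABC·ABA·CAC·ABC·ABA·CAC·ABA·ABC·ABA·ABC·ABA·CAC·ABA·ABA·CAC·ABA·ABC·ABA·ABC·ABA·CAC·ABC·ABA·CAC·ABA·ABC·ABA·ABC·ABA·CAC·ABA·ABA·CAC·ABC·ABA·CAC·ABA·ABA·CAC·ABC·ABA·CAC·ABA·ABC·ABA·ABC·ABA·CAC·ABA
    A ↦ ABA
    B ↦ CAC
    C ↦ ABC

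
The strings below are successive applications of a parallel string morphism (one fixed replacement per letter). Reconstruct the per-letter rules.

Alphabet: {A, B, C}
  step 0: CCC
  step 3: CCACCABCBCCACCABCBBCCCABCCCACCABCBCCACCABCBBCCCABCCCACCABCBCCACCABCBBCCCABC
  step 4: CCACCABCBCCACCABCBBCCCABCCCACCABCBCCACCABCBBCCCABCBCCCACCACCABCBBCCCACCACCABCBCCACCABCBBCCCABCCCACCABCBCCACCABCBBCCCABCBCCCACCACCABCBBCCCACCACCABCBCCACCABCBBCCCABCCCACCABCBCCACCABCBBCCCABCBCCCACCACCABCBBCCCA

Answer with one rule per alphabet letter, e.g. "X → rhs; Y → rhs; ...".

  step 3 ⇒ step 4: CCACCABCBCCACCABCBBCCCABCCCACCABCBCCACCABCBBCCCABCCCACCABCBCCACCABCBBCCCABC ⇒ CCA·CCA·BCB·CCA·CCA·BCB·BC·CCA·BC·CCA·CCA·BCB·CCA·CCA·BCB·BC·CCA·BC·BC·CCA·CCA·CCA·BCB·BC·CCA·CCA·CCA·BCB·CCA·CCA·BCB·BC·CCA·BC·CCA·CCA·BCB·CCA·CCA·BCB·BC·CCA·BC·BC·CCA·CCA·CCA·BCB·BC·CCA·CCA·CCA·BCB·CCA·CCA·BCB·BC·CCA·BC·CCA·CCA·BCB·CCA·CCA·BCB·BC·CCA·BC·BC·CCA·CCA·CCA·BCB·BC·CCA
    A ↦ BCB
    B ↦ BC
    C ↦ CCA

A->BCB, B->BC, C->CCA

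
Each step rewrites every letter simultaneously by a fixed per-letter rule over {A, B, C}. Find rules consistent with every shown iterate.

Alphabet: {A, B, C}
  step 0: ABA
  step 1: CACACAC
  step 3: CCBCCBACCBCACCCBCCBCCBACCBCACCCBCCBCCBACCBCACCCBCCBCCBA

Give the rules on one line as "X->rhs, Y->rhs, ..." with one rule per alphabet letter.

  step 0 ⇒ step 1: ABA ⇒ CAC·A·CAC
    A ↦ CAC
    B ↦ A
    C ↦ CCB  (constrained at step 1)

A->CAC, B->A, C->CCB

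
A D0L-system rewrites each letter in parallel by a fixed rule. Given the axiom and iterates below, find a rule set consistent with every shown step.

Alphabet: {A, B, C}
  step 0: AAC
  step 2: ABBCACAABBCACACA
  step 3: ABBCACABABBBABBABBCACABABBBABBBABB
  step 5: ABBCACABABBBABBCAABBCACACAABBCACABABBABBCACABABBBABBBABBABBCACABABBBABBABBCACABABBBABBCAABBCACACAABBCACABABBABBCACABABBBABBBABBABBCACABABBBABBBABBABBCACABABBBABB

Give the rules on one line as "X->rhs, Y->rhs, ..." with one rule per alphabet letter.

  step 2 ⇒ step 3: ABBCACAABBCACACA ⇒ ABB·CA·CA·B·ABB·B·ABB·ABB·CA·CA·B·ABB·B·ABB·B·ABB
    A ↦ ABB
    B ↦ CA
    C ↦ B

A->ABB, B->CA, C->B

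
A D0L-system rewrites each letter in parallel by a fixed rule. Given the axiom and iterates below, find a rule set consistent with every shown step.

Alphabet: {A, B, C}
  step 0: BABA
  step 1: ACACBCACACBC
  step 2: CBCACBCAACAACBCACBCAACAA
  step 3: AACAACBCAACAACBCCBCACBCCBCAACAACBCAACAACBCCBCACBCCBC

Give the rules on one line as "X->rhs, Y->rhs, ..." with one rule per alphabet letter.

  step 2 ⇒ step 3: CBCACBCAACAACBCACBCAACAA ⇒ A·ACA·A·CBC·A·ACA·A·CBC·CBC·A·CBC·CBC·A·ACA·A·CBC·A·ACA·A·CBC·CBC·A·CBC·CBC
    A ↦ CBC
    B ↦ ACA
    C ↦ A

A->CBC, B->ACA, C->A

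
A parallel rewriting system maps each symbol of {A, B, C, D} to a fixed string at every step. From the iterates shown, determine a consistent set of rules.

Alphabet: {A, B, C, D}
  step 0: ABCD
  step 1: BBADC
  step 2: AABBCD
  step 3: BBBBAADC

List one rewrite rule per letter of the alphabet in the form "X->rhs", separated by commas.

A->BB, B->A, C->D, D->C

  step 2 ⇒ step 3: AABBCD ⇒ BB·BB·A·A·D·C
    A ↦ BB
    B ↦ A
    C ↦ D
    D ↦ C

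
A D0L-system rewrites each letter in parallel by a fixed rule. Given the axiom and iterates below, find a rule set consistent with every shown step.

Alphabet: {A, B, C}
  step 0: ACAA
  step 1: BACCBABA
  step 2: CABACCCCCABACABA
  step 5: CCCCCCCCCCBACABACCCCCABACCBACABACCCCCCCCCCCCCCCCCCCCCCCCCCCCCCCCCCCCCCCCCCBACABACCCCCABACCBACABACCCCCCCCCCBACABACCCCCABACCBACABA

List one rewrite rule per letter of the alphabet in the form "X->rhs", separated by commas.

A->BA, B->CA, C->CC

  step 1 ⇒ step 2: BACCBABA ⇒ CA·BA·CC·CC·CA·BA·CA·BA
    A ↦ BA
    B ↦ CA
    C ↦ CC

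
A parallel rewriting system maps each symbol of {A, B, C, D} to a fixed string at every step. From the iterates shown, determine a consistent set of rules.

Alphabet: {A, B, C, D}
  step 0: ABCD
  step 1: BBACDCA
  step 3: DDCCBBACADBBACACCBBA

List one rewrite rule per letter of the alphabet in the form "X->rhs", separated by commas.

A->BBA, B->C, C->D, D->CA

  step 0 ⇒ step 1: ABCD ⇒ BBA·C·D·CA
    A ↦ BBA
    B ↦ C
    C ↦ D
    D ↦ CA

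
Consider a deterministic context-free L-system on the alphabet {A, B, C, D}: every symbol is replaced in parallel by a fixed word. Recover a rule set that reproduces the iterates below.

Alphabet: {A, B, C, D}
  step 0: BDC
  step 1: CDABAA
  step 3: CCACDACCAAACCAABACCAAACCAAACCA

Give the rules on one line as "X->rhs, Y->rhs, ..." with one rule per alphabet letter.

  step 0 ⇒ step 1: BDC ⇒ CDA·BA·A
    B ↦ CDA
    C ↦ A
    D ↦ BA
    A ↦ CCA  (constrained at step 1)

A->CCA, B->CDA, C->A, D->BA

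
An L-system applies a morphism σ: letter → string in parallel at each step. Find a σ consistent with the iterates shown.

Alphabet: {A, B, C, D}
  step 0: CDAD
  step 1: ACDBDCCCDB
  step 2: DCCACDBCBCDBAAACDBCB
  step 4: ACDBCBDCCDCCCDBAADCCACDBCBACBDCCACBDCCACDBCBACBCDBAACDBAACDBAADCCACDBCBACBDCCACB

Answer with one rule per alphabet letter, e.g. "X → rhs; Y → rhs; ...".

A->DCC, B->CB, C->A, D->CDB

  step 1 ⇒ step 2: ACDBDCCCDB ⇒ DCC·A·CDB·CB·CDB·A·A·A·CDB·CB
    A ↦ DCC
    B ↦ CB
    C ↦ A
    D ↦ CDB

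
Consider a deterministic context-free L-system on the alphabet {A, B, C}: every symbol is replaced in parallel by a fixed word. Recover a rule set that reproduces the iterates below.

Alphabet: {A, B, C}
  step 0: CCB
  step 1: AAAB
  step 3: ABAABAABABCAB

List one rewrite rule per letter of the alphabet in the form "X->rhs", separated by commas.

  step 0 ⇒ step 1: CCB ⇒ A·A·AB
    B ↦ AB
    C ↦ A
    A ↦ BC  (constrained at step 1)

A->BC, B->AB, C->A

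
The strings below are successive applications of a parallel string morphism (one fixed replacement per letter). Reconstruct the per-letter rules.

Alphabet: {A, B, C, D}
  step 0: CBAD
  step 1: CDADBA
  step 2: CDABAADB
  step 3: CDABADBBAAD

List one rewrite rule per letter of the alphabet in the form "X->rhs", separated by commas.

  step 2 ⇒ step 3: CDABAADB ⇒ CD·A·B·AD·B·B·A·AD
    A ↦ B
    B ↦ AD
    C ↦ CD
    D ↦ A

A->B, B->AD, C->CD, D->A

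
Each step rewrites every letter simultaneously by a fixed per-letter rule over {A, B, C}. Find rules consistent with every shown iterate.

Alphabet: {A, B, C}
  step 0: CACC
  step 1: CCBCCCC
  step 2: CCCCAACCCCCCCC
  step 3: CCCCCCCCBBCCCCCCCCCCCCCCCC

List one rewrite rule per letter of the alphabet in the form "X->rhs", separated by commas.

A->B, B->AA, C->CC

  step 2 ⇒ step 3: CCCCAACCCCCCCC ⇒ CC·CC·CC·CC·B·B·CC·CC·CC·CC·CC·CC·CC·CC
    A ↦ B
    C ↦ CC
  step 1 ⇒ step 2: CCBCCCC ⇒ CC·CC·AA·CC·CC·CC·CC
    B ↦ AA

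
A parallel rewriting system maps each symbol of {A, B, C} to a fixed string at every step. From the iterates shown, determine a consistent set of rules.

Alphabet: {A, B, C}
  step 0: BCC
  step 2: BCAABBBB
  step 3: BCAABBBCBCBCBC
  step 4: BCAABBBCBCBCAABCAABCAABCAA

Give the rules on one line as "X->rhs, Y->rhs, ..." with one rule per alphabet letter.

  step 3 ⇒ step 4: BCAABBBCBCBCBC ⇒ BC·AA·B·B·BC·BC·BC·AA·BC·AA·BC·AA·BC·AA
    A ↦ B
    B ↦ BC
    C ↦ AA

A->B, B->BC, C->AA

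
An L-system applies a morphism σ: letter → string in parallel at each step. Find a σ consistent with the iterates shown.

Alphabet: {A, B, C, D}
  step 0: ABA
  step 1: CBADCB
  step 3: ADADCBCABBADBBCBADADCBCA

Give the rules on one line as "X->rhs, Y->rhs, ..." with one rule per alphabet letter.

  step 0 ⇒ step 1: ABA ⇒ CB·AD·CB
    A ↦ CB
    B ↦ AD
    C ↦ BB  (constrained at step 1)
    D ↦ CA  (constrained at step 1)

A->CB, B->AD, C->BB, D->CA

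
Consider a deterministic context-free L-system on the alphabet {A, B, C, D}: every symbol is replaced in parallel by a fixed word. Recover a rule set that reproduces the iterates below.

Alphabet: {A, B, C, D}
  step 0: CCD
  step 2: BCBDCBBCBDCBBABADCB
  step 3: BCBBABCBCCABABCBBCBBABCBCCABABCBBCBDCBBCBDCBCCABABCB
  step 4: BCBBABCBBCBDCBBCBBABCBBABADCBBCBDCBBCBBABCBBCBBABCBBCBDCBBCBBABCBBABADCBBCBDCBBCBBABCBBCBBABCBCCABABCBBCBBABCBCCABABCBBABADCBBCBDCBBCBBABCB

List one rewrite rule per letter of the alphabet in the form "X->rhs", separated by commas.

  step 3 ⇒ step 4: BCBBABCBCCABABCBBCBBABCBCCABABCBBCBDCBBCBDCBCCABABCB ⇒ BCB·BA·BCB·BCB·DCB·BCB·BA·BCB·BA·BA·DCB·BCB·DCB·BCB·BA·BCB·BCB·BA·BCB·BCB·DCB·BCB·BA·BCB·BA·BA·DCB·BCB·DCB·BCB·BA·BCB·BCB·BA·BCB·CCA·BA·BCB·BCB·BA·BCB·CCA·BA·BCB·BA·BA·DCB·BCB·DCB·BCB·BA·BCB
    A ↦ DCB
    B ↦ BCB
    C ↦ BA
    D ↦ CCA

A->DCB, B->BCB, C->BA, D->CCA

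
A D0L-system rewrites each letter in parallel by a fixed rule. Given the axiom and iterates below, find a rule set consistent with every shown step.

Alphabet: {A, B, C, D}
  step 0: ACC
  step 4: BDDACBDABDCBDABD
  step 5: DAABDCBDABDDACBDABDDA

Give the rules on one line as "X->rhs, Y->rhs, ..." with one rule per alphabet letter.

  step 4 ⇒ step 5: BDDACBDABDCBDABD ⇒ D·A·A·BD·CB·D·A·BD·D·A·CB·D·A·BD·D·A
    A ↦ BD
    B ↦ D
    C ↦ CB
    D ↦ A

A->BD, B->D, C->CB, D->A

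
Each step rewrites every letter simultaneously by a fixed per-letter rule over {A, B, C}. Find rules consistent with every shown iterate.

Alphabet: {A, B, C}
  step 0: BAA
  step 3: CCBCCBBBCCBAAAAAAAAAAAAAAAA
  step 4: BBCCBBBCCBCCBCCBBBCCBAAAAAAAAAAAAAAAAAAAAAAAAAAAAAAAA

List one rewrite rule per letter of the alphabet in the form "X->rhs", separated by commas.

A->AA, B->CCB, C->B

  step 3 ⇒ step 4: CCBCCBBBCCBAAAAAAAAAAAAAAAA ⇒ B·B·CCB·B·B·CCB·CCB·CCB·B·B·CCB·AA·AA·AA·AA·AA·AA·AA·AA·AA·AA·AA·AA·AA·AA·AA·AA
    A ↦ AA
    B ↦ CCB
    C ↦ B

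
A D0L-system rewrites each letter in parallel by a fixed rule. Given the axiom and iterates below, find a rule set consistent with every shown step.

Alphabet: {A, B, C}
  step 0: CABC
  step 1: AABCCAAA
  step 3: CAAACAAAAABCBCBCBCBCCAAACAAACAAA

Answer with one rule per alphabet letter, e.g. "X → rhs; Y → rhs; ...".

A->BC, B->CA, C->AA

  step 0 ⇒ step 1: CABC ⇒ AA·BC·CA·AA
    A ↦ BC
    B ↦ CA
    C ↦ AA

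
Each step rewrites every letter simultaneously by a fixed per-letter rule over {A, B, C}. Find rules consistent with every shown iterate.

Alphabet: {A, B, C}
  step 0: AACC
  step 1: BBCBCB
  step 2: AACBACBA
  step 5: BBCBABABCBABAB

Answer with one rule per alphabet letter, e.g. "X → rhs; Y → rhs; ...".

A->B, B->A, C->CB

  step 1 ⇒ step 2: BBCBCB ⇒ A·A·CB·A·CB·A
    B ↦ A
    C ↦ CB
  step 0 ⇒ step 1: AACC ⇒ B·B·CB·CB
    A ↦ B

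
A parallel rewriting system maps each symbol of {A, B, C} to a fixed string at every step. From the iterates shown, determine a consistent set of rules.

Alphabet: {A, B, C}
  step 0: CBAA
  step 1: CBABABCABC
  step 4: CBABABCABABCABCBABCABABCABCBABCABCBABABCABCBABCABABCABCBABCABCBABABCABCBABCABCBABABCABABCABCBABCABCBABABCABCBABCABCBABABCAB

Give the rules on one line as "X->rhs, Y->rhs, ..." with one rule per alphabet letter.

A->ABC, B->AB, C->CB

  step 0 ⇒ step 1: CBAA ⇒ CB·AB·ABC·ABC
    A ↦ ABC
    B ↦ AB
    C ↦ CB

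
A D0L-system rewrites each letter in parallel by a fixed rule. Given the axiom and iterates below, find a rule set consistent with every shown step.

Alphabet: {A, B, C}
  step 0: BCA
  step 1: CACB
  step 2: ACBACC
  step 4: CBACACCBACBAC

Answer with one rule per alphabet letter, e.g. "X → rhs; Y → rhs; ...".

A->B, B->C, C->AC

  step 1 ⇒ step 2: CACB ⇒ AC·B·AC·C
    A ↦ B
    B ↦ C
    C ↦ AC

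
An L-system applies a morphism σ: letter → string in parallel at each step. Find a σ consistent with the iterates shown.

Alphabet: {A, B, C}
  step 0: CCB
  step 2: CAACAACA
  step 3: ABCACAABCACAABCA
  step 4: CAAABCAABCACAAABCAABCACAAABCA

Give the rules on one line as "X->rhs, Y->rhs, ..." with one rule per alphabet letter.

A->CA, B->A, C->AB

  step 3 ⇒ step 4: ABCACAABCACAABCA ⇒ CA·A·AB·CA·AB·CA·CA·A·AB·CA·AB·CA·CA·A·AB·CA
    A ↦ CA
    B ↦ A
    C ↦ AB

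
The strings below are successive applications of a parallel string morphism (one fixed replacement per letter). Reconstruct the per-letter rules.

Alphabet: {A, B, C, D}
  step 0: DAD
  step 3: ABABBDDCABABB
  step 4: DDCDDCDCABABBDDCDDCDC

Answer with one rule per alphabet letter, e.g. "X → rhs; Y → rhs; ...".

  step 3 ⇒ step 4: ABABBDDCABABB ⇒ D·DC·D·DC·DC·AB·AB·B·D·DC·D·DC·DC
    A ↦ D
    B ↦ DC
    C ↦ B
    D ↦ AB

A->D, B->DC, C->B, D->AB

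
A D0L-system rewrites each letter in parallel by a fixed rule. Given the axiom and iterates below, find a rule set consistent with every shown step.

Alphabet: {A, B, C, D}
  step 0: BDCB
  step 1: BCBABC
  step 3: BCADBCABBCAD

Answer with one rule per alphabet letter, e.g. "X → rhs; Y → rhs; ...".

  step 0 ⇒ step 1: BDCB ⇒ BC·B·A·BC
    B ↦ BC
    C ↦ A
    D ↦ B
    A ↦ D  (constrained at step 1)

A->D, B->BC, C->A, D->B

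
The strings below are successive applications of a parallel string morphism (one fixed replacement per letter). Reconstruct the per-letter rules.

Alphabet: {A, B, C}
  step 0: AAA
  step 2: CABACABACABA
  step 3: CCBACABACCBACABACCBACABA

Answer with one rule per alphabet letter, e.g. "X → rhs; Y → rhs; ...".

A->BA, B->CA, C->CC

  step 2 ⇒ step 3: CABACABACABA ⇒ CC·BA·CA·BA·CC·BA·CA·BA·CC·BA·CA·BA
    A ↦ BA
    B ↦ CA
    C ↦ CC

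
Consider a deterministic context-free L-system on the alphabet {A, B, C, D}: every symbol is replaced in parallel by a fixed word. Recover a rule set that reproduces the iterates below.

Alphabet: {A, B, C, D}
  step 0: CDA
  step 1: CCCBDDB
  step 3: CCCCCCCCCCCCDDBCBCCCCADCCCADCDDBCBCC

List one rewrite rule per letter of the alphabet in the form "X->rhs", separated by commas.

A->DDB, B->ADC, C->CC, D->CB

  step 0 ⇒ step 1: CDA ⇒ CC·CB·DDB
    A ↦ DDB
    C ↦ CC
    D ↦ CB
    B ↦ ADC  (constrained at step 1)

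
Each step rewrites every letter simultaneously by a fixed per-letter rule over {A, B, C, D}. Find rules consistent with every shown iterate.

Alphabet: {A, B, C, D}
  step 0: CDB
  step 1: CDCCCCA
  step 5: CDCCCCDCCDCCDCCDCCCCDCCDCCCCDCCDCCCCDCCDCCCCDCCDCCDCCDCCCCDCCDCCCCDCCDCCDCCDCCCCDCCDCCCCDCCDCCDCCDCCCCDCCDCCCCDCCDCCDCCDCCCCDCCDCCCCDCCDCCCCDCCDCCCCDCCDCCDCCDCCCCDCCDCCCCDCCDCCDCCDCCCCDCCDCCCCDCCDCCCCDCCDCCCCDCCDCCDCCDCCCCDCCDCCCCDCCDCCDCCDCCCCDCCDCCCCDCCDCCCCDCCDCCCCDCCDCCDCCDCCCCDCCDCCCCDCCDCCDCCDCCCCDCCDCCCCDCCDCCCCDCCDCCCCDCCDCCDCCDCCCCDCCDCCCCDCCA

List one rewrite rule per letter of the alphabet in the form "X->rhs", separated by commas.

  step 0 ⇒ step 1: CDB ⇒ CDC·CC·CA
    B ↦ CA
    C ↦ CDC
    D ↦ CC
    A ↦ B  (constrained at step 1)

A->B, B->CA, C->CDC, D->CC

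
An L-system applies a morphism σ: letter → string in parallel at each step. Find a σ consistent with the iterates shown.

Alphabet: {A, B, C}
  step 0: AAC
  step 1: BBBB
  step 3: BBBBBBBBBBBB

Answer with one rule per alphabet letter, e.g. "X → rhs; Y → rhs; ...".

  step 0 ⇒ step 1: AAC ⇒ B·B·BB
    A ↦ B
    C ↦ BB
    B ↦ AC  (constrained at step 1)

A->B, B->AC, C->BB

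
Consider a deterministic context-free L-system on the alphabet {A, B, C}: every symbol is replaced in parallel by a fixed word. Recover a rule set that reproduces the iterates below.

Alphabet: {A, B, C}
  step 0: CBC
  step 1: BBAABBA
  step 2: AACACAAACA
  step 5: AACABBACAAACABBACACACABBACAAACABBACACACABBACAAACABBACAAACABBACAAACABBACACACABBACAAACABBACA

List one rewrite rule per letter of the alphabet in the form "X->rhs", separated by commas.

  step 1 ⇒ step 2: BBAABBA ⇒ A·A·CA·CA·A·A·CA
    A ↦ CA
    B ↦ A
  step 0 ⇒ step 1: CBC ⇒ BBA·A·BBA
    C ↦ BBA

A->CA, B->A, C->BBA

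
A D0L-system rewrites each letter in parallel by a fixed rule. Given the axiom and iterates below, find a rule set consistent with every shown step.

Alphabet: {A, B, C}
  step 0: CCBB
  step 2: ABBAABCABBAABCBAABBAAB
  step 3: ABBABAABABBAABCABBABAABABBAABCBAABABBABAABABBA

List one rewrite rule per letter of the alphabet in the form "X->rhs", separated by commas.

  step 2 ⇒ step 3: ABBAABCABBAABCBAABBAAB ⇒ AB·BA·BA·AB·AB·BA·ABC·AB·BA·BA·AB·AB·BA·ABC·BA·AB·AB·BA·BA·AB·AB·BA
    A ↦ AB
    B ↦ BA
    C ↦ ABC

A->AB, B->BA, C->ABC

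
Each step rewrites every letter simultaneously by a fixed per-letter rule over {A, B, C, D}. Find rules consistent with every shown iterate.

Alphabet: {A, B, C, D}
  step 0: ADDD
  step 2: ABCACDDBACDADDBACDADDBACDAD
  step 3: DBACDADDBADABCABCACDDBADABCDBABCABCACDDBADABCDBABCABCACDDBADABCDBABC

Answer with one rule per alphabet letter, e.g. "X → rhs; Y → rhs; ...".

A->DB, B->ACD, C->AD, D->ABC

  step 2 ⇒ step 3: ABCACDDBACDADDBACDADDBACDAD ⇒ DB·ACD·AD·DB·AD·ABC·ABC·ACD·DB·AD·ABC·DB·ABC·ABC·ACD·DB·AD·ABC·DB·ABC·ABC·ACD·DB·AD·ABC·DB·ABC
    A ↦ DB
    B ↦ ACD
    C ↦ AD
    D ↦ ABC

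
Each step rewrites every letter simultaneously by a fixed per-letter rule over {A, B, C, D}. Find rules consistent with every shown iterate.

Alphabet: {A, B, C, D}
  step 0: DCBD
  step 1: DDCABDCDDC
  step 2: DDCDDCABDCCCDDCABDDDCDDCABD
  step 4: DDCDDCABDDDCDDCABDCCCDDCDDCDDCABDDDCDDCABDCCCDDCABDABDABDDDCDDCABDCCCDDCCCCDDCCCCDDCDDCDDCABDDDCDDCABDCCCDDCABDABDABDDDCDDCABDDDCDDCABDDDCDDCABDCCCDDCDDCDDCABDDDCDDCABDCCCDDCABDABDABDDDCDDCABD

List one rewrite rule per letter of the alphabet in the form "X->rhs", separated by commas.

A->CC, B->C, C->ABD, D->DDC

  step 1 ⇒ step 2: DDCABDCDDC ⇒ DDC·DDC·ABD·CC·C·DDC·ABD·DDC·DDC·ABD
    A ↦ CC
    B ↦ C
    C ↦ ABD
    D ↦ DDC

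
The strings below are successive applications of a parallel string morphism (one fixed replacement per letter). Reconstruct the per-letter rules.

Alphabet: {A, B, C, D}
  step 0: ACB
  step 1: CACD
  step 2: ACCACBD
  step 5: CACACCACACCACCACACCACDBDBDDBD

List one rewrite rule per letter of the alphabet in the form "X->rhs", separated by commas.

A->C, B->D, C->AC, D->BD

  step 1 ⇒ step 2: CACD ⇒ AC·C·AC·BD
    A ↦ C
    C ↦ AC
    D ↦ BD
  step 0 ⇒ step 1: ACB ⇒ C·AC·D
    B ↦ D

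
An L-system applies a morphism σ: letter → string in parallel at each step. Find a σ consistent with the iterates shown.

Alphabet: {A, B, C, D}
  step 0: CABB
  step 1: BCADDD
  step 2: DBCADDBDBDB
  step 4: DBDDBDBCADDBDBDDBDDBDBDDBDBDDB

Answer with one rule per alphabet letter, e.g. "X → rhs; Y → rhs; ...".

A->AD, B->D, C->BC, D->DB

  step 1 ⇒ step 2: BCADDD ⇒ D·BC·AD·DB·DB·DB
    A ↦ AD
    B ↦ D
    C ↦ BC
    D ↦ DB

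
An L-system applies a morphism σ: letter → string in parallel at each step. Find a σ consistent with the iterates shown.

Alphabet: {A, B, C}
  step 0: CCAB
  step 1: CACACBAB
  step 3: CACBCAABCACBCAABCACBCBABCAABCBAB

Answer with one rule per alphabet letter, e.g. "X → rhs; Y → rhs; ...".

  step 0 ⇒ step 1: CCAB ⇒ CA·CA·CB·AB
    A ↦ CB
    B ↦ AB
    C ↦ CA

A->CB, B->AB, C->CA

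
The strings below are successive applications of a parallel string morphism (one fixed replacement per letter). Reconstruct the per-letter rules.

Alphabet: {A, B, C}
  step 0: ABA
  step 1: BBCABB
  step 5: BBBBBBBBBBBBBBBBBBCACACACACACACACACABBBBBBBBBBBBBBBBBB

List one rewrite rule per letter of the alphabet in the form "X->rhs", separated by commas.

  step 0 ⇒ step 1: ABA ⇒ BB·CA·BB
    A ↦ BB
    B ↦ CA
    C ↦ B  (constrained at step 1)

A->BB, B->CA, C->B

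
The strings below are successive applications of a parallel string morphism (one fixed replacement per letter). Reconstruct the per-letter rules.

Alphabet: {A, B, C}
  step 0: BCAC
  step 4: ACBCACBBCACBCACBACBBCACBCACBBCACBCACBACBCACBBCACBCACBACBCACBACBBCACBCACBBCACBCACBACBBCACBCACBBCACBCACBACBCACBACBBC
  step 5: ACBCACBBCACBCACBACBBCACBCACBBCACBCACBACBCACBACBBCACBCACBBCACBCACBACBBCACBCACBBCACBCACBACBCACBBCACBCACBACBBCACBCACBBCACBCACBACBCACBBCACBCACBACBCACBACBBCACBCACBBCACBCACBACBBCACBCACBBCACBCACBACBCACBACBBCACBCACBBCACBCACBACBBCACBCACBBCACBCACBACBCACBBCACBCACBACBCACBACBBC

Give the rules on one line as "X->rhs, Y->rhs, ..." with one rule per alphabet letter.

  step 4 ⇒ step 5: ACBCACBBCACBCACBACBBCACBCACBBCACBCACBACBCACBBCACBCACBACBCACBACBBCACBCACBBCACBCACBACBBCACBCACBBCACBCACBACBCACBACBBC ⇒ AC·BC·ACB·BC·AC·BC·ACB·ACB·BC·AC·BC·ACB·BC·AC·BC·ACB·AC·BC·ACB·ACB·BC·AC·BC·ACB·BC·AC·BC·ACB·ACB·BC·AC·BC·ACB·BC·AC·BC·ACB·AC·BC·ACB·BC·AC·BC·ACB·ACB·BC·AC·BC·ACB·BC·AC·BC·ACB·AC·BC·ACB·BC·AC·BC·ACB·AC·BC·ACB·ACB·BC·AC·BC·ACB·BC·AC·BC·ACB·ACB·BC·AC·BC·ACB·BC·AC·BC·ACB·AC·BC·ACB·ACB·BC·AC·BC·ACB·BC·AC·BC·ACB·ACB·BC·AC·BC·ACB·BC·AC·BC·ACB·AC·BC·ACB·BC·AC·BC·ACB·AC·BC·ACB·ACB·BC
    A ↦ AC
    B ↦ ACB
    C ↦ BC

A->AC, B->ACB, C->BC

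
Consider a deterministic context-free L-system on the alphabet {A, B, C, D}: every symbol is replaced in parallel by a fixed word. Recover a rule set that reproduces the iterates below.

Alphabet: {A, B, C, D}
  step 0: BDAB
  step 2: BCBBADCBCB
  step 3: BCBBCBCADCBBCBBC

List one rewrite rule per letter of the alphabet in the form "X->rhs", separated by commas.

  step 2 ⇒ step 3: BCBBADCBCB ⇒ BC·B·BC·BC·AD·C·B·BC·B·BC
    A ↦ AD
    B ↦ BC
    C ↦ B
    D ↦ C

A->AD, B->BC, C->B, D->C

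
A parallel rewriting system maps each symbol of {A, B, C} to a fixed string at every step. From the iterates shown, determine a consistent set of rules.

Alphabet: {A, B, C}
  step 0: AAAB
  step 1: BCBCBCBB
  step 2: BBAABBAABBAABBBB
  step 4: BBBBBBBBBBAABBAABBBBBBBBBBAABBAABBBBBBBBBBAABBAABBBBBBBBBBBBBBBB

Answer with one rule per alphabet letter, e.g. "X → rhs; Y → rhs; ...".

A->BC, B->BB, C->AA

  step 1 ⇒ step 2: BCBCBCBB ⇒ BB·AA·BB·AA·BB·AA·BB·BB
    B ↦ BB
    C ↦ AA
  step 0 ⇒ step 1: AAAB ⇒ BC·BC·BC·BB
    A ↦ BC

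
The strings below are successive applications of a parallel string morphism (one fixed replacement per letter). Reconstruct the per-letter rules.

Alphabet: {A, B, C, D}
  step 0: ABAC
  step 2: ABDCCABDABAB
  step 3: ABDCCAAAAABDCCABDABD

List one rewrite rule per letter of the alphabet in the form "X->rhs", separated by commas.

  step 2 ⇒ step 3: ABDCCABDABAB ⇒ AB·D·CC·AA·AA·AB·D·CC·AB·D·AB·D
    A ↦ AB
    B ↦ D
    C ↦ AA
    D ↦ CC

A->AB, B->D, C->AA, D->CC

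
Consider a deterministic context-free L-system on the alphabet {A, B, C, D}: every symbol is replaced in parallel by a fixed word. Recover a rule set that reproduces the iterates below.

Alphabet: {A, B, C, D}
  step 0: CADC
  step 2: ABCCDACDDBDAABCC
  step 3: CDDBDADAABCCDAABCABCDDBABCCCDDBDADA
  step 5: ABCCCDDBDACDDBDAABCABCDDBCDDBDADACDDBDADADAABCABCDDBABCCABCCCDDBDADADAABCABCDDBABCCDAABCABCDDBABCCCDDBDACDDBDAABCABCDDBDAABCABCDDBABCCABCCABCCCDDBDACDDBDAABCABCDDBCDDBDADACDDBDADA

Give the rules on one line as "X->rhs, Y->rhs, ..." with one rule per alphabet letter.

A->C, B->DDB, C->DA, D->ABC

  step 2 ⇒ step 3: ABCCDACDDBDAABCC ⇒ C·DDB·DA·DA·ABC·C·DA·ABC·ABC·DDB·ABC·C·C·DDB·DA·DA
    A ↦ C
    B ↦ DDB
    C ↦ DA
    D ↦ ABC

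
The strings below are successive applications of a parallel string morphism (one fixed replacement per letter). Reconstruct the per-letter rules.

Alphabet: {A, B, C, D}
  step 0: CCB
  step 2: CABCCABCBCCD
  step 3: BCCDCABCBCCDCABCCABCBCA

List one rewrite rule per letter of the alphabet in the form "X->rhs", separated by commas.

A->CD, B->CA, C->BC, D->A

  step 2 ⇒ step 3: CABCCABCBCCD ⇒ BC·CD·CA·BC·BC·CD·CA·BC·CA·BC·BC·A
    A ↦ CD
    B ↦ CA
    C ↦ BC
    D ↦ A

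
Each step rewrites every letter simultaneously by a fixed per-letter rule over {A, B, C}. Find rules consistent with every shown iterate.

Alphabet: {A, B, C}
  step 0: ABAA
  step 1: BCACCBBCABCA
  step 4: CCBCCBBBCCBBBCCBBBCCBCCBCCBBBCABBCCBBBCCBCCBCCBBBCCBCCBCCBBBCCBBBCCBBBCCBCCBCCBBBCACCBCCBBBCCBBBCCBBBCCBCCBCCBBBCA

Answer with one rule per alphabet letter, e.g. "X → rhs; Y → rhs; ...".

A->BCA, B->CCB, C->B

  step 0 ⇒ step 1: ABAA ⇒ BCA·CCB·BCA·BCA
    A ↦ BCA
    B ↦ CCB
    C ↦ B  (constrained at step 1)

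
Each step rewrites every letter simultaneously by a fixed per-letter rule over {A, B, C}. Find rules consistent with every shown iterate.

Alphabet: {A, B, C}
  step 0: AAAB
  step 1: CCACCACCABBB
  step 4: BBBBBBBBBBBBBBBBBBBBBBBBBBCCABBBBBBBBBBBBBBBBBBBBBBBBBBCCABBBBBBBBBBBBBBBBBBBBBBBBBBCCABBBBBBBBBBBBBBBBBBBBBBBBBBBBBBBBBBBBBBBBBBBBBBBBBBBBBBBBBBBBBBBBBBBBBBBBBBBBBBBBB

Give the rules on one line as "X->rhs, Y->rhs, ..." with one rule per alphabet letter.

  step 0 ⇒ step 1: AAAB ⇒ CCA·CCA·CCA·BBB
    A ↦ CCA
    B ↦ BBB
    C ↦ B  (constrained at step 1)

A->CCA, B->BBB, C->B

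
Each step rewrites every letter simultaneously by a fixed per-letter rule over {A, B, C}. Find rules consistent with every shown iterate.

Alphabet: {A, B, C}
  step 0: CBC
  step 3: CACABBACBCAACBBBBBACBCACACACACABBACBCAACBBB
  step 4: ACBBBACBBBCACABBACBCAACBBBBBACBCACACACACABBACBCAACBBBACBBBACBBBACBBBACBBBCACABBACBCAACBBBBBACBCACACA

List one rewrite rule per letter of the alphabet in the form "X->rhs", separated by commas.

A->BB, B->CA, C->ACB

  step 3 ⇒ step 4: CACABBACBCAACBBBBBACBCACACACACABBACBCAACBBB ⇒ ACB·BB·ACB·BB·CA·CA·BB·ACB·CA·ACB·BB·BB·ACB·CA·CA·CA·CA·CA·BB·ACB·CA·ACB·BB·ACB·BB·ACB·BB·ACB·BB·ACB·BB·CA·CA·BB·ACB·CA·ACB·BB·BB·ACB·CA·CA·CA
    A ↦ BB
    B ↦ CA
    C ↦ ACB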